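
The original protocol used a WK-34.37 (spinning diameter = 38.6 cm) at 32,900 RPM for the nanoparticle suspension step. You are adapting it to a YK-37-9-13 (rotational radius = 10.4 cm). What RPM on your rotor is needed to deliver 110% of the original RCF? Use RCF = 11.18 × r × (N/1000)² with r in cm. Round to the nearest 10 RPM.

47010 RPM

Original rotor: r = 38.6 / 2 = 19.3 cm
RCF = 11.18 × r × (N/1000)²
RCF_original = 11.18 × 19.3 × (32.9)² = 11.18 × 19.3 × 1,082.41 ≈ 233,555.9 × g
Target RCF = 1.1 × 233,555.9 ≈ 256,911.5 × g
256,911.5 = 11.18 × 10.4 × (N/1000)²
(N/1000)² = 256,911.5 / 116.272 = 2209.573
N = 1000 × √2209.573 ≈ 47,006.1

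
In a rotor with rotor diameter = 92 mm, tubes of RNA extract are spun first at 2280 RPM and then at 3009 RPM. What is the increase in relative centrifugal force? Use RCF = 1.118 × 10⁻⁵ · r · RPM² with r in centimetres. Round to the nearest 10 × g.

r = 92 mm / 2 = 46 mm = 4.6 cm
RCF₁ = 1.118 × 10⁻⁵ × 4.6 × (2280)² = 1.118 × 10⁻⁵ × 4.6 × 5,198,400 ≈ 267.3 × g
RCF₂ = 1.118 × 10⁻⁵ × 4.6 × (3009)² = 1.118 × 10⁻⁵ × 4.6 × 9,054,081 ≈ 465.6 × g
Increase = 465.6 − 267.3 = 198.3

≈ 200 x g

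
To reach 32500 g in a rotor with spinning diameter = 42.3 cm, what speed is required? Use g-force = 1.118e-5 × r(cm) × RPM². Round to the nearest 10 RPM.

N ≈ 11720 RPM

r = 42.3 / 2 = 21.15 cm
RCF = 1.118 × 10⁻⁵ × r × N²
32,500 = 1.118 × 10⁻⁵ × 21.15 × N²
N² = 32,500 / (23.6457 × 10⁻⁵) = 137,445,709
N ≈ √137,445,709 ≈ 11,723.7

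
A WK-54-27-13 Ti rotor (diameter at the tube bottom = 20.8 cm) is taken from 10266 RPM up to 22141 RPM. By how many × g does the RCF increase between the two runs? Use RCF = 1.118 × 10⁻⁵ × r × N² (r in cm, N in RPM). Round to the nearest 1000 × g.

r = 20.8 / 2 = 10.4 cm
RCF₁ = 1.118 × 10⁻⁵ × 10.4 × (10266)² = 1.118 × 10⁻⁵ × 10.4 × 105,390,756 ≈ 12,254 × g
RCF₂ = 1.118 × 10⁻⁵ × 10.4 × (22141)² = 1.118 × 10⁻⁵ × 10.4 × 490,223,881 ≈ 56,999.3 × g
Increase = 56,999.3 − 12,254 = 44,745.3

≈ 45000 × g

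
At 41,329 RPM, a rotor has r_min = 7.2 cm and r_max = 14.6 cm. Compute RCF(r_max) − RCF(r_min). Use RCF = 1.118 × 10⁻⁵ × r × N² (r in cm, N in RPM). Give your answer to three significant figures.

ΔRCF = 1.118 × 10⁻⁵ × (r_max − r_min) × N² = 1.118 × 10⁻⁵ × 7.4 × 1,708,086,241 ≈ 141,313.4

ΔRCF ≈ 141000 g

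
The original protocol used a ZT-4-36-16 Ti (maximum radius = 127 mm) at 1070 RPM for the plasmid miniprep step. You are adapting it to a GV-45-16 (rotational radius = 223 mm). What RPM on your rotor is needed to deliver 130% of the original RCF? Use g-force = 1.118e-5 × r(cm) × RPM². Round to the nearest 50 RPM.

Original rotor: r = 127 mm = 12.7 cm
RCF = 1.118 × 10⁻⁵ × r × N²
RCF_original = 1.118 × 10⁻⁵ × 12.7 × (1070)² = 1.118 × 10⁻⁵ × 12.7 × 1,144,900 ≈ 162.6 × g
Target RCF = 1.3 × 162.6 ≈ 211.4 × g
Your rotor: r = 223 mm = 22.3 cm
211.4 = 1.118 × 10⁻⁵ × 22.3 × N²
N² = 211.4 / (24.9314 × 10⁻⁵) = 847,927
N ≈ √847,927 ≈ 920.8

900 RPM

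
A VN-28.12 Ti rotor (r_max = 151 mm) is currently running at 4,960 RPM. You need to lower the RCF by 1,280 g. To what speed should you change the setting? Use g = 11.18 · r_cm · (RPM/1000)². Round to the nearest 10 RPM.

≈ 4130 RPM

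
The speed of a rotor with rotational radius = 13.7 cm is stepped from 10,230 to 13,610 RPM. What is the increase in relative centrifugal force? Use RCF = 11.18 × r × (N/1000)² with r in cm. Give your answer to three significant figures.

RCF₁ = 11.18 × 13.7 × (10.23)² = 11.18 × 13.7 × 104.6529 ≈ 16,029.3 × g
RCF₂ = 11.18 × 13.7 × (13.61)² = 11.18 × 13.7 × 185.2321 ≈ 28,371.3 × g
Increase = 28,371.3 − 16,029.3 = 12,342

12300 × g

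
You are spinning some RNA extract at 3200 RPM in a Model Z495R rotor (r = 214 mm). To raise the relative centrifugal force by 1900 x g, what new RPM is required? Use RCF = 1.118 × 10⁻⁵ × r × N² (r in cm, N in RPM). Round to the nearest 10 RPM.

N₂ ≈ 4260 RPM

r = 214 mm = 21.4 cm
Current RCF = 1.118 × 10⁻⁵ × 21.4 × (3200)² = 1.118 × 10⁻⁵ × 21.4 × 10,240,000 ≈ 2,449.9 × g
Target RCF = 2,449.9 + 1,900 = 4,349.9 × g
N² = 4,349.9 / (23.9252 × 10⁻⁵) = 18,181,248
N ≈ √18,181,248 ≈ 4,263.9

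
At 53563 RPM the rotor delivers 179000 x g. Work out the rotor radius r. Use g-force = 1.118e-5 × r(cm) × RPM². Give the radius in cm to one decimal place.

179000 = 1.118 × 10⁻⁵ × r × (53563)²
r = 179000 / (1.118 × 10⁻⁵ × 2,868,994,969) = 179000 / 32075.36 ≈ 5.581 cm

r ≈ 5.6 cm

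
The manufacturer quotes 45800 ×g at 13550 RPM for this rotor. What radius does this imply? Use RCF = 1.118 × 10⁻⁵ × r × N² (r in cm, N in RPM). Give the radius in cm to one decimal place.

22.3 cm

45800 = 1.118 × 10⁻⁵ × r × (13550)²
r = 45800 / (1.118 × 10⁻⁵ × 183,602,500) = 45800 / 2052.676 ≈ 22.312 cm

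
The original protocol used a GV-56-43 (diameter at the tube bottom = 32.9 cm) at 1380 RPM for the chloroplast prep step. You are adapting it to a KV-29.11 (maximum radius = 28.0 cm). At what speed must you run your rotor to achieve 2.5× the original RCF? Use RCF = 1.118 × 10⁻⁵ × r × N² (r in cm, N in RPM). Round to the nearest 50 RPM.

Original rotor: r = 32.9 / 2 = 16.45 cm
RCF_original = 1.118 × 10⁻⁵ × 16.45 × (1380)² = 1.118 × 10⁻⁵ × 16.45 × 1,904,400 ≈ 350.2 × g
Target RCF = 2.5 × 350.2 ≈ 875.5 × g
875.5 = 1.118 × 10⁻⁵ × 28 × N²
N² = 875.5 / (31.304 × 10⁻⁵) = 2,796,767
N ≈ √2,796,767 ≈ 1,672.4

1650 RPM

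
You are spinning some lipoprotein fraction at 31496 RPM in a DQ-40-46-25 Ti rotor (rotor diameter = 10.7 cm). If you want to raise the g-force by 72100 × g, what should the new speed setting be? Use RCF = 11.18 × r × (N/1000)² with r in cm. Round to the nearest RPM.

≈ 46877 RPM

r = 10.7 / 2 = 5.35 cm
Current RCF = 11.18 × 5.35 × (31.496)² = 11.18 × 5.35 × 991.998016 ≈ 59,334.4 × g
Target RCF = 59,334.4 + 72,100 = 131,434.4 × g
(N/1000)² = 131,434.4 / 59.813 = 2197.422
N = 1000 × √2197.422 ≈ 46,876.7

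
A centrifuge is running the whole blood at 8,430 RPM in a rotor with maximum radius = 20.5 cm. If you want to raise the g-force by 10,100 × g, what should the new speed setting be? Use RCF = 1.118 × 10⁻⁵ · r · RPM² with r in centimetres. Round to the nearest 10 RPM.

N₂ ≈ 10730 RPM

Current RCF = 1.118 × 10⁻⁵ × 20.5 × (8430)² = 1.118 × 10⁻⁵ × 20.5 × 71,064,900 ≈ 16,287.4 × g
Target RCF = 16,287.4 + 10,100 = 26,387.4 × g
N² = 26,387.4 / (22.919 × 10⁻⁵) = 115,133,296
N ≈ √115,133,296 ≈ 10,730.0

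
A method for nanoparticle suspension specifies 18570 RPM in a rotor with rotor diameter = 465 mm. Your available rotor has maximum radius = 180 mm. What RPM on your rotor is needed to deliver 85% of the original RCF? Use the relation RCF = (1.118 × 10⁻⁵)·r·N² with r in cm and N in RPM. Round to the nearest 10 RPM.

≈ 19460 RPM

Original rotor: r = 465 mm / 2 = 232.5 mm = 23.25 cm
RCF = 1.118 × 10⁻⁵ × r × N²
RCF_original = 1.118 × 10⁻⁵ × 23.25 × (18570)² = 1.118 × 10⁻⁵ × 23.25 × 344,844,900 ≈ 89,637.3 × g
Target RCF = 0.85 × 89,637.3 ≈ 76,191.7 × g
Your rotor: r = 180 mm = 18.0 cm
76,191.7 = 1.118 × 10⁻⁵ × 18 × N²
N² = 76,191.7 / (20.124 × 10⁻⁵) = 378,611,111
N ≈ √378,611,111 ≈ 19,457.9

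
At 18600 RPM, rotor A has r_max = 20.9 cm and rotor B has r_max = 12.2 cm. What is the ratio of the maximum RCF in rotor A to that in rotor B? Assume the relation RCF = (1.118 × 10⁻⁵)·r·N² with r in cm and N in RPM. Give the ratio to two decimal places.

At fixed N, RCF ∝ r, so RCF_A/RCF_B = r_A/r_B = 20.9 / 12.2 = 1.7131.

1.71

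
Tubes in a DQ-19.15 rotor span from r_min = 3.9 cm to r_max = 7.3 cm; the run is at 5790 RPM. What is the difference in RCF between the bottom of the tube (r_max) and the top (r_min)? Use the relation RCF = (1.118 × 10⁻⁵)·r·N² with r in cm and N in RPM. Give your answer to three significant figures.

ΔRCF = 1.118 × 10⁻⁵ × (r_max − r_min) × N² = 1.118 × 10⁻⁵ × 3.4 × 33,524,100 ≈ 1,274.3

ΔRCF ≈ 1270 x g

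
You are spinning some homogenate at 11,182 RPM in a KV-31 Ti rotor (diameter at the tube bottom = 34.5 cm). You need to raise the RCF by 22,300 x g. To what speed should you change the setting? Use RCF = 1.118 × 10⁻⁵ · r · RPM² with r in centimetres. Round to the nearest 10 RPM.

r = 34.5 / 2 = 17.25 cm
Current RCF = 1.118 × 10⁻⁵ × 17.25 × (11182)² = 1.118 × 10⁻⁵ × 17.25 × 125,037,124 ≈ 24,114 × g
Target RCF = 24,114 + 22,300 = 46,414 × g
N² = 46,414 / (19.2855 × 10⁻⁵) = 240,667,859
N ≈ √240,667,859 ≈ 15,513.5

≈ 15510 RPM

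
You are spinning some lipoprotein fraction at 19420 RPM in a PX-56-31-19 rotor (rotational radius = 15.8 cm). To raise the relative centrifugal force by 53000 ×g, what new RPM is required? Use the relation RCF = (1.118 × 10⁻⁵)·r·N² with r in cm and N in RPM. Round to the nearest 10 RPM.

Current RCF = 1.118 × 10⁻⁵ × 15.8 × (19420)² = 1.118 × 10⁻⁵ × 15.8 × 377,136,400 ≈ 66,618.9 × g
Target RCF = 66,618.9 + 53,000 = 119,618.9 × g
N² = 119,618.9 / (17.6644 × 10⁻⁵) = 677,174,996
N ≈ √677,174,996 ≈ 26,022.6

N₂ ≈ 26020 RPM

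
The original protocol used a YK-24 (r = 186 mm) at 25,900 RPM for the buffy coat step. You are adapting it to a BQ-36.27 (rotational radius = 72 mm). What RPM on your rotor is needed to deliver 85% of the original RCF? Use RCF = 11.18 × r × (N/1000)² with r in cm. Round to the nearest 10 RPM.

Original rotor: r = 186 mm = 18.6 cm
RCF_original = 11.18 × 18.6 × (25.9)² = 11.18 × 18.6 × 670.81 ≈ 139,493.6 × g
Target RCF = 0.85 × 139,493.6 ≈ 118,569.6 × g
Your rotor: r = 72 mm = 7.2 cm
118,569.6 = 11.18 × 7.2 × (N/1000)²
(N/1000)² = 118,569.6 / 80.496 = 1472.987
N = 1000 × √1472.987 ≈ 38,379.5

≈ 38380 RPM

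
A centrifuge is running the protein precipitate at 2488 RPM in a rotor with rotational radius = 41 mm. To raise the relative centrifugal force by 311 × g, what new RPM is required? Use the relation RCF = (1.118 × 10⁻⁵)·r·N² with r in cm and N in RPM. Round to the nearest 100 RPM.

r = 41 mm = 4.1 cm
Current RCF = 1.118 × 10⁻⁵ × 4.1 × (2488)² = 1.118 × 10⁻⁵ × 4.1 × 6,190,144 ≈ 283.7 × g
Target RCF = 283.7 + 311 = 594.7 × g
N² = 594.7 / (4.5838 × 10⁻⁵) = 12,973,952
N ≈ √12,973,952 ≈ 3,601.9

≈ 3600 RPM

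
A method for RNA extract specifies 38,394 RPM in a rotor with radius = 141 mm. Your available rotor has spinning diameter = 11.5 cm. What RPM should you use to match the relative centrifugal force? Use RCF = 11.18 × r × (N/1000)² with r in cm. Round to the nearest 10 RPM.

60120 RPM

Original rotor: r = 141 mm = 14.1 cm
RCF_original = 11.18 × 14.1 × (38.394)² = 11.18 × 14.1 × 1,474.099236 ≈ 232,374.1 × g
Your rotor: r = 11.5 / 2 = 5.75 cm
232,374.1 = 11.18 × 5.75 × (N/1000)²
(N/1000)² = 232,374.1 / 64.285 = 3614.748
N = 1000 × √3614.748 ≈ 60,122.8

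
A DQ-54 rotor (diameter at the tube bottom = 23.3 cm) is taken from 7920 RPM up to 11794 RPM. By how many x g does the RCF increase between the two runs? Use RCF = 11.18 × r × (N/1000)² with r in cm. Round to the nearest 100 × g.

≈ 9900 x g

r = 23.3 / 2 = 11.65 cm
RCF₁ = 11.18 × 11.65 × (7.92)² = 11.18 × 11.65 × 62.7264 ≈ 8,169.9 × g
RCF₂ = 11.18 × 11.65 × (11.794)² = 11.18 × 11.65 × 139.098436 ≈ 18,117.2 × g
Increase = 18,117.2 − 8,169.9 = 9,947.3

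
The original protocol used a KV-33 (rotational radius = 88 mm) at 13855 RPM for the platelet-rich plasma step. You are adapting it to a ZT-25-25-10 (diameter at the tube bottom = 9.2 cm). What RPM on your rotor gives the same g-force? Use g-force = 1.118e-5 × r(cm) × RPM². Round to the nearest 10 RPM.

Original rotor: r = 88 mm = 8.8 cm
RCF_original = 1.118 × 10⁻⁵ × 8.8 × (13855)² = 1.118 × 10⁻⁵ × 8.8 × 191,961,025 ≈ 18,885.9 × g
Your rotor: r = 9.2 / 2 = 4.6 cm
18,885.9 = 1.118 × 10⁻⁵ × 4.6 × N²
N² = 18,885.9 / (5.1428 × 10⁻⁵) = 367,229,914
N ≈ √367,229,914 ≈ 19,163.2

≈ 19160 RPM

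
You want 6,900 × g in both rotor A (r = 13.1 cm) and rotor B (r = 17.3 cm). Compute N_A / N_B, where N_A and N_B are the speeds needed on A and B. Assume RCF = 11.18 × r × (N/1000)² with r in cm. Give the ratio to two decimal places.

1.15

At fixed RCF, N ∝ 1/√r, so N_A/N_B = √(r_B/r_A) = √(17.3/13.1) = √1.320611 = 1.1492.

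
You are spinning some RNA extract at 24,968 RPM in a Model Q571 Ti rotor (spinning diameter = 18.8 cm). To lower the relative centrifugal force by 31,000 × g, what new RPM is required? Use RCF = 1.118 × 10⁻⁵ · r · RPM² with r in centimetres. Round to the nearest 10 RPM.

N₂ ≈ 18120 RPM

r = 18.8 / 2 = 9.4 cm
Current RCF = 1.118 × 10⁻⁵ × 9.4 × (24968)² = 1.118 × 10⁻⁵ × 9.4 × 623,401,024 ≈ 65,514.5 × g
Target RCF = 65,514.5 − 31,000 = 34,514.5 × g
N² = 34,514.5 / (10.5092 × 10⁻⁵) = 328,421,764
N ≈ √328,421,764 ≈ 18,122.4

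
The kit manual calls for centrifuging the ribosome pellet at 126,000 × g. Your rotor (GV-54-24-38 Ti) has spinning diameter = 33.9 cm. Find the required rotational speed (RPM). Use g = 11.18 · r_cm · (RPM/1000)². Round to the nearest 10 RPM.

r = 33.9 / 2 = 16.95 cm
RCF = 11.18 × r × (N/1000)²
126,000 = 11.18 × 16.95 × (N/1000)²
(N/1000)² = 126,000 / 189.501 = 664.9041
N = 1000 × √664.9041 ≈ 25,785.7

N ≈ 25790 RPM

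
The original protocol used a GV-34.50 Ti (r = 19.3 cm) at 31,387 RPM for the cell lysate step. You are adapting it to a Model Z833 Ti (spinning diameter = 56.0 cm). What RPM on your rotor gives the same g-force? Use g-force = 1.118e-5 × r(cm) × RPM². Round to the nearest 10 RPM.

RCF_original = 1.118 × 10⁻⁵ × 19.3 × (31387)² = 1.118 × 10⁻⁵ × 19.3 × 985,143,769 ≈ 212,568.4 × g
Your rotor: r = 56.0 / 2 = 28 cm
212,568.4 = 1.118 × 10⁻⁵ × 28 × N²
N² = 212,568.4 / (31.304 × 10⁻⁵) = 679,045,489
N ≈ √679,045,489 ≈ 26,058.5

≈ 26060 RPM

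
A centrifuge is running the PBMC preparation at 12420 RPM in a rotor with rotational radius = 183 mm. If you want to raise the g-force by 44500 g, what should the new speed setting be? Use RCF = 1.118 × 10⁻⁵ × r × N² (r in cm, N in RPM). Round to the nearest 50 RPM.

r = 183 mm = 18.3 cm
Current RCF = 1.118 × 10⁻⁵ × 18.3 × (12420)² = 1.118 × 10⁻⁵ × 18.3 × 154,256,400 ≈ 31,559.9 × g
Target RCF = 31,559.9 + 44,500 = 76,059.9 × g
N² = 76,059.9 / (20.4594 × 10⁻⁵) = 371,760,169
N ≈ √371,760,169 ≈ 19,281.1

≈ 19300 RPM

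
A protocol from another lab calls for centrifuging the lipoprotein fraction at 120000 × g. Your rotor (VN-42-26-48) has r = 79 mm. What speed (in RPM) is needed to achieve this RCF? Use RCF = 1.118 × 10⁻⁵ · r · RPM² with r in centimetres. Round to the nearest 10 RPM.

r = 79 mm = 7.9 cm
120,000 = 1.118 × 10⁻⁵ × 7.9 × N²
N² = 120,000 / (8.8322 × 10⁻⁵) = 1,358,664,885
N ≈ √1,358,664,885 ≈ 36,860.1

36860 RPM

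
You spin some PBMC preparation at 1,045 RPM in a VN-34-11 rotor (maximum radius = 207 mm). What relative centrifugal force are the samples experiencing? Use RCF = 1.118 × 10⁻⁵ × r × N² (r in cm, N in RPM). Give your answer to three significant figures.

253 × g

r = 207 mm = 20.7 cm
RCF = 1.118 × 10⁻⁵ × 20.7 × (1045)² = 1.118 × 10⁻⁵ × 20.7 × 1,092,025 ≈ 252.7 × g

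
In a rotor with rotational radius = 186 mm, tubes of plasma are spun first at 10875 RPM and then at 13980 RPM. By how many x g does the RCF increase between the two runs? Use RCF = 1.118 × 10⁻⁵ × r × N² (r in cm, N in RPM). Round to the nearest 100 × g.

16000 x g

r = 186 mm = 18.6 cm
RCF₁ = 1.118 × 10⁻⁵ × 18.6 × (10875)² = 1.118 × 10⁻⁵ × 18.6 × 118,265,625 ≈ 24,593.1 × g
RCF₂ = 1.118 × 10⁻⁵ × 18.6 × (13980)² = 1.118 × 10⁻⁵ × 18.6 × 195,440,400 ≈ 40,641.4 × g
Increase = 40,641.4 − 24,593.1 = 16,048.3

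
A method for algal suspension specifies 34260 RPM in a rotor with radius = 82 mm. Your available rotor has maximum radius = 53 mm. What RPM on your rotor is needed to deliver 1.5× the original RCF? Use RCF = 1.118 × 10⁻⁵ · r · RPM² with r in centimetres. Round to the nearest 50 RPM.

52200 RPM

Original rotor: r = 82 mm = 8.2 cm
RCF_original = 1.118 × 10⁻⁵ × 8.2 × (34260)² = 1.118 × 10⁻⁵ × 8.2 × 1,173,747,600 ≈ 107,604.5 × g
Target RCF = 1.5 × 107,604.5 ≈ 161,406.8 × g
Your rotor: r = 53 mm = 5.3 cm
161,406.8 = 1.118 × 10⁻⁵ × 5.3 × N²
N² = 161,406.8 / (5.9254 × 10⁻⁵) = 2,723,981,503
N ≈ √2,723,981,503 ≈ 52,191.8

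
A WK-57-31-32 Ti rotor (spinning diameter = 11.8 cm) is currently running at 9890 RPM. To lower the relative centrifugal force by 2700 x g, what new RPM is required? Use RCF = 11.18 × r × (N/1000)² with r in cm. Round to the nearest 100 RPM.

r = 11.8 / 2 = 5.9 cm
Current RCF = 11.18 × 5.9 × (9.89)² = 11.18 × 5.9 × 97.8121 ≈ 6,451.9 × g
Target RCF = 6,451.9 − 2,700 = 3,751.9 × g
(N/1000)² = 3,751.9 / 65.962 = 56.87972
N = 1000 × √56.87972 ≈ 7,541.9

7500 RPM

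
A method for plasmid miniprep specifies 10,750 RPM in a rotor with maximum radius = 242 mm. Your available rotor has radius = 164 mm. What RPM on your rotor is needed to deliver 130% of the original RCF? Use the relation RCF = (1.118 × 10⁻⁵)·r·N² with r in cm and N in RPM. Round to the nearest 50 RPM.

14900 RPM

Original rotor: r = 242 mm = 24.2 cm
RCF_original = 1.118 × 10⁻⁵ × 24.2 × (10750)² = 1.118 × 10⁻⁵ × 24.2 × 115,562,500 ≈ 31,266.1 × g
Target RCF = 1.3 × 31,266.1 ≈ 40,645.9 × g
Your rotor: r = 164 mm = 16.4 cm
40,645.9 = 1.118 × 10⁻⁵ × 16.4 × N²
N² = 40,645.9 / (18.3352 × 10⁻⁵) = 221,682,338
N ≈ √221,682,338 ≈ 14,889.0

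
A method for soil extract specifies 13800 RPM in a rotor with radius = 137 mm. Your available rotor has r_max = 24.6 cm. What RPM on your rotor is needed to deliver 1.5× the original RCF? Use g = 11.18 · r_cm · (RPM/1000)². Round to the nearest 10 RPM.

Original rotor: r = 137 mm = 13.7 cm
RCF = 11.18 × r × (N/1000)²
RCF_original = 11.18 × 13.7 × (13.8)² = 11.18 × 13.7 × 190.44 ≈ 29,168.9 × g
Target RCF = 1.5 × 29,168.9 ≈ 43,753.4 × g
43,753.4 = 11.18 × 24.6 × (N/1000)²
(N/1000)² = 43,753.4 / 275.028 = 159.0871
N = 1000 × √159.0871 ≈ 12,613.0

≈ 12610 RPM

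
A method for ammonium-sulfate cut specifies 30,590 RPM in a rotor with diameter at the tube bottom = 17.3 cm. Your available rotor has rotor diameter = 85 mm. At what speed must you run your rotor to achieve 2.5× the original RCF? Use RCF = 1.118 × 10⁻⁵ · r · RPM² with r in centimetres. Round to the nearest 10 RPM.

Original rotor: r = 17.3 / 2 = 8.65 cm
RCF_original = 1.118 × 10⁻⁵ × 8.65 × (30590)² = 1.118 × 10⁻⁵ × 8.65 × 935,748,100 ≈ 90,493.4 × g
Target RCF = 2.5 × 90,493.4 ≈ 226,233.5 × g
Your rotor: r = 85 mm / 2 = 42.5 mm = 4.25 cm
226,233.5 = 1.118 × 10⁻⁵ × 4.25 × N²
N² = 226,233.5 / (4.7515 × 10⁻⁵) = 4,761,306,956
N ≈ √4,761,306,956 ≈ 69,002.2

≈ 69000 RPM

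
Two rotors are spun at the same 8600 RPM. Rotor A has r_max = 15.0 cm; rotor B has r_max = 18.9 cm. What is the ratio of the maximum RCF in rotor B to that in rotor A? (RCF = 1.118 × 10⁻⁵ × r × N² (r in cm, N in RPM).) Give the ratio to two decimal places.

At fixed N, RCF ∝ r, so RCF_B/RCF_A = r_B/r_A = 18.9 / 15.0 = 1.2600.

1.26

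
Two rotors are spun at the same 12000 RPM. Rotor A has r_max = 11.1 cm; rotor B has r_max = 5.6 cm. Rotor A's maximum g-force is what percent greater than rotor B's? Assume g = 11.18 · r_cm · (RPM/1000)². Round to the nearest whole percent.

At equal RPM, RCF scales linearly with r: ratio = 11.1 / 5.6 = 1.9821.
So rotor A delivers 98.2% more g-force.

98%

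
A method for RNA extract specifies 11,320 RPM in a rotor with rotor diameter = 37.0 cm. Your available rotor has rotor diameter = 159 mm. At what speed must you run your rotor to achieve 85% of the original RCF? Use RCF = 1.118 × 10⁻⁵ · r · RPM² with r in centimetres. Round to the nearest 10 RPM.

15920 RPM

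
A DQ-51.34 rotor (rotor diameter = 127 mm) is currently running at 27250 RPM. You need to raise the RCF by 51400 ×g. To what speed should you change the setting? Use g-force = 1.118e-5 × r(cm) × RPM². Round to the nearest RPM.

N₂ ≈ 38296 RPM

r = 127 mm / 2 = 63.5 mm = 6.35 cm
Current RCF = 1.118 × 10⁻⁵ × 6.35 × (27250)² = 1.118 × 10⁻⁵ × 6.35 × 742,562,500 ≈ 52,716.7 × g
Target RCF = 52,716.7 + 51,400 = 104,116.7 × g
N² = 104,116.7 / (7.0993 × 10⁻⁵) = 1,466,576,986
N ≈ √1,466,576,986 ≈ 38,295.9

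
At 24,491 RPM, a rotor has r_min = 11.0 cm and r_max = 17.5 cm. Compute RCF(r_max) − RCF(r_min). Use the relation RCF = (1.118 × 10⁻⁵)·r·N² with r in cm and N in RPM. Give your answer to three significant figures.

RCF_max = 1.118 × 10⁻⁵ × 17.5 × (24491)² = 1.118 × 10⁻⁵ × 17.5 × 599,809,081 ≈ 117,352.6 × g
RCF_min = 1.118 × 10⁻⁵ × 11 × (24491)² = 1.118 × 10⁻⁵ × 11 × 599,809,081 ≈ 73,764.5 × g
ΔRCF = 117,352.6 − 73,764.5 = 43,588.1

≈ 43600 x g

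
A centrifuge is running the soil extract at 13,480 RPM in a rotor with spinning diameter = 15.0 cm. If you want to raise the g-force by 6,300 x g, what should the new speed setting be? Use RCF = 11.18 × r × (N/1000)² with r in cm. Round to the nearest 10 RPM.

16030 RPM

r = 15.0 / 2 = 7.5 cm
Current RCF = 11.18 × 7.5 × (13.48)² = 11.18 × 7.5 × 181.7104 ≈ 15,236.4 × g
Target RCF = 15,236.4 + 6,300 = 21,536.4 × g
(N/1000)² = 21,536.4 / 83.85 = 256.8444
N = 1000 × √256.8444 ≈ 16,026.4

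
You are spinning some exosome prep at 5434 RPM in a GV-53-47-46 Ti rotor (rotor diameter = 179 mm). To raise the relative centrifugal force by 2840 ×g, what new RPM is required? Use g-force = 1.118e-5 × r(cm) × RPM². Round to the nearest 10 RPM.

r = 179 mm / 2 = 89.5 mm = 8.95 cm
Current RCF = 1.118 × 10⁻⁵ × 8.95 × (5434)² = 1.118 × 10⁻⁵ × 8.95 × 29,528,356 ≈ 2,954.6 × g
Target RCF = 2,954.6 + 2,840 = 5,794.6 × g
N² = 5,794.6 / (10.0061 × 10⁻⁵) = 57,910,674
N ≈ √57,910,674 ≈ 7,609.9

N₂ ≈ 7610 RPM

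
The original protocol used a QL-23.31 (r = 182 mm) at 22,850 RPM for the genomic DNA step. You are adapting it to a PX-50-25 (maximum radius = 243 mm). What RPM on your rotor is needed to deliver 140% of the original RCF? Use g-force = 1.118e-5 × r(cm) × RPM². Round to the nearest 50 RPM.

Original rotor: r = 182 mm = 18.2 cm
RCF_original = 1.118 × 10⁻⁵ × 18.2 × (22850)² = 1.118 × 10⁻⁵ × 18.2 × 522,122,500 ≈ 106,239.4 × g
Target RCF = 1.4 × 106,239.4 ≈ 148,735.2 × g
Your rotor: r = 243 mm = 24.3 cm
148,735.2 = 1.118 × 10⁻⁵ × 24.3 × N²
N² = 148,735.2 / (27.1674 × 10⁻⁵) = 547,476,755
N ≈ √547,476,755 ≈ 23,398.2

≈ 23400 RPM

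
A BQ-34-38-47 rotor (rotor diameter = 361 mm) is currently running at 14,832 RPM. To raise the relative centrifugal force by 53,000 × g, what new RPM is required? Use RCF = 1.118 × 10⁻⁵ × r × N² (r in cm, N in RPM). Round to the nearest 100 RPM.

r = 361 mm / 2 = 180.5 mm = 18.05 cm
Current RCF = 1.118 × 10⁻⁵ × 18.05 × (14832)² = 1.118 × 10⁻⁵ × 18.05 × 219,988,224 ≈ 44,393.4 × g
Target RCF = 44,393.4 + 53,000 = 97,393.4 × g
N² = 97,393.4 / (20.1799 × 10⁻⁵) = 482,625,781
N ≈ √482,625,781 ≈ 21,968.7

22000 RPM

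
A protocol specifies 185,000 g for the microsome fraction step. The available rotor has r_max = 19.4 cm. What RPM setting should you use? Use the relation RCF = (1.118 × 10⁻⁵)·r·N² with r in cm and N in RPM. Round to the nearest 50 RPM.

29200 RPM

RCF = 1.118 × 10⁻⁵ × r × N²
185,000 = 1.118 × 10⁻⁵ × 19.4 × N²
N² = 185,000 / (21.6892 × 10⁻⁵) = 852,959,076
N ≈ √852,959,076 ≈ 29,205.5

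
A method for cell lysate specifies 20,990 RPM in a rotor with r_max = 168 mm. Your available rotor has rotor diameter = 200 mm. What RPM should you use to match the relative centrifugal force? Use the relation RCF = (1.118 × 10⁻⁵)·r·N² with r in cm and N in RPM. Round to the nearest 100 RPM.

Original rotor: r = 168 mm = 16.8 cm
RCF_original = 1.118 × 10⁻⁵ × 16.8 × (20990)² = 1.118 × 10⁻⁵ × 16.8 × 440,580,100 ≈ 82,751.5 × g
Your rotor: r = 200 mm / 2 = 100 mm = 10 cm
82,751.5 = 1.118 × 10⁻⁵ × 10 × N²
N² = 82,751.5 / (11.18 × 10⁻⁵) = 740,174,419
N ≈ √740,174,419 ≈ 27,206.1

27200 RPM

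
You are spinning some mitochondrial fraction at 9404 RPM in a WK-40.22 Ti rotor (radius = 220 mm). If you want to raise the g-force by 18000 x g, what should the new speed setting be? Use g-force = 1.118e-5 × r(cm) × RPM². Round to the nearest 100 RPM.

≈ 12700 RPM

r = 220 mm = 22.0 cm
Current RCF = 1.118 × 10⁻⁵ × 22 × (9404)² = 1.118 × 10⁻⁵ × 22 × 88,435,216 ≈ 21,751.5 × g
Target RCF = 21,751.5 + 18,000 = 39,751.5 × g
N² = 39,751.5 / (24.596 × 10⁻⁵) = 161,617,743
N ≈ √161,617,743 ≈ 12,712.9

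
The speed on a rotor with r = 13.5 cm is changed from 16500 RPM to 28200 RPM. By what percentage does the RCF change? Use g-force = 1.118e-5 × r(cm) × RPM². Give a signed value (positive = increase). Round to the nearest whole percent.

RCF ∝ N², so the ratio is (28200/16500)² = (1.709091)² = 2.9210.
Change = 2.9210 − 1 = +1.9210 → +192.1%.

+192%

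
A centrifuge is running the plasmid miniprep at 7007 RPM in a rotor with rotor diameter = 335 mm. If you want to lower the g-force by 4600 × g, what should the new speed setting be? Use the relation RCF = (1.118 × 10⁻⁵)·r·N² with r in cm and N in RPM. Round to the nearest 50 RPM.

r = 335 mm / 2 = 167.5 mm = 16.75 cm
Current RCF = 1.118 × 10⁻⁵ × 16.75 × (7007)² = 1.118 × 10⁻⁵ × 16.75 × 49,098,049 ≈ 9,194.3 × g
Target RCF = 9,194.3 − 4,600 = 4,594.3 × g
N² = 4,594.3 / (18.7265 × 10⁻⁵) = 24,533,682
N ≈ √24,533,682 ≈ 4,953.1

N₂ ≈ 4950 RPM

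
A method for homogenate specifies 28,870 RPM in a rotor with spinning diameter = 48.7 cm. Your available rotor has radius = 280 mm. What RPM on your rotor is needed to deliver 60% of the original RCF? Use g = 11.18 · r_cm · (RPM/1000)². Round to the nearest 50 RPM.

Original rotor: r = 48.7 / 2 = 24.35 cm
RCF = 11.18 × r × (N/1000)²
RCF_original = 11.18 × 24.35 × (28.87)² = 11.18 × 24.35 × 833.4769 ≈ 226,899.9 × g
Target RCF = 0.6 × 226,899.9 ≈ 136,139.9 × g
Your rotor: r = 280 mm = 28.0 cm
136,139.9 = 11.18 × 28 × (N/1000)²
(N/1000)² = 136,139.9 / 313.04 = 434.8962
N = 1000 × √434.8962 ≈ 20,854.2

20850 RPM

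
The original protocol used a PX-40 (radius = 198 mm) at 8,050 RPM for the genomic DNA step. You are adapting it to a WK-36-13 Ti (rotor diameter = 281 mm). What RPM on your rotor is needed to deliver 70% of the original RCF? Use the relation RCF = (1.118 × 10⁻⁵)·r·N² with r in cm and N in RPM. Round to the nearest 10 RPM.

8000 RPM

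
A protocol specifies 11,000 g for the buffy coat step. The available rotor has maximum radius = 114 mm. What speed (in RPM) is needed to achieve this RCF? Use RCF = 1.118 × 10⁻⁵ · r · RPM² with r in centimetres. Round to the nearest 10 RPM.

9290 RPM

r = 114 mm = 11.4 cm
RCF = 1.118 × 10⁻⁵ × r × N²
11,000 = 1.118 × 10⁻⁵ × 11.4 × N²
N² = 11,000 / (12.7452 × 10⁻⁵) = 86,307,002
N ≈ √86,307,002 ≈ 9,290.2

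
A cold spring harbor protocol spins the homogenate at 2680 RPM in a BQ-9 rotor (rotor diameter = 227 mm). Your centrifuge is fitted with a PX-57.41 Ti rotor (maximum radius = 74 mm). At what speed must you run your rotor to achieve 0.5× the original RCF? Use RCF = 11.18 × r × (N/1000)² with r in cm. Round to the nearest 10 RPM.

Original rotor: r = 227 mm / 2 = 113.5 mm = 11.35 cm
RCF = 11.18 × r × (N/1000)²
RCF_original = 11.18 × 11.35 × (2.68)² = 11.18 × 11.35 × 7.1824 ≈ 911.4 × g
Target RCF = 0.5 × 911.4 ≈ 455.7 × g
Your rotor: r = 74 mm = 7.4 cm
455.7 = 11.18 × 7.4 × (N/1000)²
(N/1000)² = 455.7 / 82.732 = 5.508147
N = 1000 × √5.508147 ≈ 2,346.9

≈ 2350 RPM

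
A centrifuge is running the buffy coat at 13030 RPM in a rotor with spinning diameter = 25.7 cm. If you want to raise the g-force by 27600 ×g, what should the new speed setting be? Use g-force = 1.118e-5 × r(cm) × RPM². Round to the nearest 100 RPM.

r = 25.7 / 2 = 12.85 cm
Current RCF = 1.118 × 10⁻⁵ × 12.85 × (13030)² = 1.118 × 10⁻⁵ × 12.85 × 169,780,900 ≈ 24,391.2 × g
Target RCF = 24,391.2 + 27,600 = 51,991.2 × g
N² = 51,991.2 / (14.3663 × 10⁻⁵) = 361,896,939
N ≈ √361,896,939 ≈ 19,023.6

N₂ ≈ 19000 RPM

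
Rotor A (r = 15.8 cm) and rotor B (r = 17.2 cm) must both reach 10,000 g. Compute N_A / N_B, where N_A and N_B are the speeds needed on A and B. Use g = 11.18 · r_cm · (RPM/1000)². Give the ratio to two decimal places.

At fixed RCF, N ∝ 1/√r, so N_A/N_B = √(r_B/r_A) = √(17.2/15.8) = √1.088608 = 1.0434.

1.04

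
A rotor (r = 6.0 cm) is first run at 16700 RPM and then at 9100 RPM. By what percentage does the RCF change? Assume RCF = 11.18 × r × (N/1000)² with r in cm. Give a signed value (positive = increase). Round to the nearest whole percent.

RCF ∝ N², so the ratio is (9100/16700)² = (0.544910)² = 0.2969.
Change = 0.2969 − 1 = -0.7031 → -70.3%.

-70%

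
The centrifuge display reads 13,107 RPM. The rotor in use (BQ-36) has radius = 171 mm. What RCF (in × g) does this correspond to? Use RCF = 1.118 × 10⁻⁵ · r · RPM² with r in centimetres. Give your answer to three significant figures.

32800 × g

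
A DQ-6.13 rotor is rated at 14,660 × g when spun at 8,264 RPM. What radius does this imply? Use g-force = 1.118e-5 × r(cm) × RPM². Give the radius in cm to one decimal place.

14660 = 1.118 × 10⁻⁵ × r × (8264)²
r = 14660 / (1.118 × 10⁻⁵ × 68,293,696) = 14660 / 763.5235 ≈ 19.200 cm

≈ 19.2 cm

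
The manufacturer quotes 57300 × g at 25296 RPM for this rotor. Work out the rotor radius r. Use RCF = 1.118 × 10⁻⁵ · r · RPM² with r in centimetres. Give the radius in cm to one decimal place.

RCF = 1.118 × 10⁻⁵ × r × N²
57300 = 1.118 × 10⁻⁵ × r × (25296)²
r = 57300 / (1.118 × 10⁻⁵ × 639,887,616) = 57300 / 7153.944 ≈ 8.010 cm

r ≈ 8.0 cm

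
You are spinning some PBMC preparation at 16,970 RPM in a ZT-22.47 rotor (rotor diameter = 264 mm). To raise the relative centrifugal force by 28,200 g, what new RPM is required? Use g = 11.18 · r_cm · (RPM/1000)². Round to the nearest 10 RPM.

21890 RPM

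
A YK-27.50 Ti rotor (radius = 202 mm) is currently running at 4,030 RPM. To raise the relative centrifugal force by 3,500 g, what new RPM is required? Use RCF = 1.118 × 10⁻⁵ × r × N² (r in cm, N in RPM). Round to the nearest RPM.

N₂ ≈ 5634 RPM

r = 202 mm = 20.2 cm
Current RCF = 1.118 × 10⁻⁵ × 20.2 × (4030)² = 1.118 × 10⁻⁵ × 20.2 × 16,240,900 ≈ 3,667.8 × g
Target RCF = 3,667.8 + 3,500 = 7,167.8 × g
N² = 7,167.8 / (22.5836 × 10⁻⁵) = 31,738,961
N ≈ √31,738,961 ≈ 5,633.7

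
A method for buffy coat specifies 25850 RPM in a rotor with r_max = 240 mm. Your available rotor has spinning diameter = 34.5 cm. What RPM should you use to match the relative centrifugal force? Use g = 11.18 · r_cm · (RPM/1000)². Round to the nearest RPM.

Original rotor: r = 240 mm = 24.0 cm
RCF = 11.18 × r × (N/1000)²
RCF_original = 11.18 × 24 × (25.85)² = 11.18 × 24 × 668.2225 ≈ 179,297.5 × g
Your rotor: r = 34.5 / 2 = 17.25 cm
179,297.5 = 11.18 × 17.25 × (N/1000)²
(N/1000)² = 179,297.5 / 192.855 = 929.7011
N = 1000 × √929.7011 ≈ 30,491.0

30491 RPM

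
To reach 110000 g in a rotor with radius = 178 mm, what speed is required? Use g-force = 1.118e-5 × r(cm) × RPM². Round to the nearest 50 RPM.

≈ 23500 RPM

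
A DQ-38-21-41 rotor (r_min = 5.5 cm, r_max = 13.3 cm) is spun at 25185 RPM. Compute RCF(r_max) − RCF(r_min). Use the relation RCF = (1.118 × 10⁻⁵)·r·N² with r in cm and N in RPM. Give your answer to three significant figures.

55300 ×g

RCF_max = 1.118 × 10⁻⁵ × 13.3 × (25185)² = 1.118 × 10⁻⁵ × 13.3 × 634,284,225 ≈ 94,314.3 × g
RCF_min = 1.118 × 10⁻⁵ × 5.5 × (25185)² = 1.118 × 10⁻⁵ × 5.5 × 634,284,225 ≈ 39,002.1 × g
ΔRCF = 94,314.3 − 39,002.1 = 55,312.2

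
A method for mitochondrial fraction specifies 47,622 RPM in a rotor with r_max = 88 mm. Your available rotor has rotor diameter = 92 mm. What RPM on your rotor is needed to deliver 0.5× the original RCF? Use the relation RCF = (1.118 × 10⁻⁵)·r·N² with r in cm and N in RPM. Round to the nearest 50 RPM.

≈ 46600 RPM

Original rotor: r = 88 mm = 8.8 cm
RCF = 1.118 × 10⁻⁵ × r × N²
RCF_original = 1.118 × 10⁻⁵ × 8.8 × (47622)² = 1.118 × 10⁻⁵ × 8.8 × 2,267,854,884 ≈ 223,120.6 × g
Target RCF = 0.5 × 223,120.6 ≈ 111,560.3 × g
Your rotor: r = 92 mm / 2 = 46 mm = 4.6 cm
111,560.3 = 1.118 × 10⁻⁵ × 4.6 × N²
N² = 111,560.3 / (5.1428 × 10⁻⁵) = 2,169,252,158
N ≈ √2,169,252,158 ≈ 46,575.2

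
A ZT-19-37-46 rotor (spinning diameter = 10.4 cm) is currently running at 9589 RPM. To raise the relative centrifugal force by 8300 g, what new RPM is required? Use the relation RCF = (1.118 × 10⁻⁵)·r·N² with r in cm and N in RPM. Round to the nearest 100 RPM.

N₂ ≈ 15300 RPM

r = 10.4 / 2 = 5.2 cm
Current RCF = 1.118 × 10⁻⁵ × 5.2 × (9589)² = 1.118 × 10⁻⁵ × 5.2 × 91,948,921 ≈ 5,345.5 × g
Target RCF = 5,345.5 + 8,300 = 13,645.5 × g
N² = 13,645.5 / (5.8136 × 10⁻⁵) = 234,716,871
N ≈ √234,716,871 ≈ 15,320.5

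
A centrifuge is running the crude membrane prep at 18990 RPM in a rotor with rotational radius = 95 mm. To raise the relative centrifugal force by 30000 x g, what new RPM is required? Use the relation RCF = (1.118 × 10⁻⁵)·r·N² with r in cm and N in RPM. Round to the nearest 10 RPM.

25360 RPM

r = 95 mm = 9.5 cm
Current RCF = 1.118 × 10⁻⁵ × 9.5 × (18990)² = 1.118 × 10⁻⁵ × 9.5 × 360,620,100 ≈ 38,301.5 × g
Target RCF = 38,301.5 + 30,000 = 68,301.5 × g
N² = 68,301.5 / (10.621 × 10⁻⁵) = 643,079,748
N ≈ √643,079,748 ≈ 25,359.0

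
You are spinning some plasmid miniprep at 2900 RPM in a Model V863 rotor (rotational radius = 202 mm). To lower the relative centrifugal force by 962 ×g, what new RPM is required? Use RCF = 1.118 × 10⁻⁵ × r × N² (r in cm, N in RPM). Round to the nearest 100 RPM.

N₂ ≈ 2000 RPM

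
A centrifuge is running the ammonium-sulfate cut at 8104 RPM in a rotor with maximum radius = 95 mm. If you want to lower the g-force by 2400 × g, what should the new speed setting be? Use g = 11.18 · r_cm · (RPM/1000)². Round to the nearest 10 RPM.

≈ 6560 RPM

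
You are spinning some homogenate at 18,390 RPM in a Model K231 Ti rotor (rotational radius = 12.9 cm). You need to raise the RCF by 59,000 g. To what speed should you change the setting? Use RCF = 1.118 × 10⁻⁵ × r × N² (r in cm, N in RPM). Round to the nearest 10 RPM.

Current RCF = 1.118 × 10⁻⁵ × 12.9 × (18390)² = 1.118 × 10⁻⁵ × 12.9 × 338,192,100 ≈ 48,774.7 × g
Target RCF = 48,774.7 + 59,000 = 107,774.7 × g
N² = 107,774.7 / (14.4222 × 10⁻⁵) = 747,283,355
N ≈ √747,283,355 ≈ 27,336.5

≈ 27340 RPM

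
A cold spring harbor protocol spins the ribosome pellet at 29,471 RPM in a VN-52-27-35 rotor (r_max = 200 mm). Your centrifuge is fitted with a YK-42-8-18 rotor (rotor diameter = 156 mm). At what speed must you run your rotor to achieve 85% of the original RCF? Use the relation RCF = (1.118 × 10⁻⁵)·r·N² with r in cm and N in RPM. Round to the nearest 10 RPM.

Original rotor: r = 200 mm = 20.0 cm
RCF_original = 1.118 × 10⁻⁵ × 20 × (29471)² = 1.118 × 10⁻⁵ × 20 × 868,539,841 ≈ 194,205.5 × g
Target RCF = 0.85 × 194,205.5 ≈ 165,074.7 × g
Your rotor: r = 156 mm / 2 = 78 mm = 7.8 cm
165,074.7 = 1.118 × 10⁻⁵ × 7.8 × N²
N² = 165,074.7 / (8.7204 × 10⁻⁵) = 1,892,971,653
N ≈ √1,892,971,653 ≈ 43,508.3

≈ 43510 RPM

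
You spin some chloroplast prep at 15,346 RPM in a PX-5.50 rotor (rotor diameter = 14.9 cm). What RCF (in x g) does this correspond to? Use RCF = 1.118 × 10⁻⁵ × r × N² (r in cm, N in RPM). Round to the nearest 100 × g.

RCF ≈ 19600 x g

r = 14.9 / 2 = 7.45 cm
RCF = 1.118 × 10⁻⁵ × 7.45 × (15346)² = 1.118 × 10⁻⁵ × 7.45 × 235,499,716 ≈ 19,615 × g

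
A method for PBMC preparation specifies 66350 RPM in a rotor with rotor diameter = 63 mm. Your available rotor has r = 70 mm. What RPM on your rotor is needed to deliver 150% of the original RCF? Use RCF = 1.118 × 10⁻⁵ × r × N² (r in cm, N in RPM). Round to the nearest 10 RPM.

54510 RPM

Original rotor: r = 63 mm / 2 = 31.5 mm = 3.15 cm
RCF_original = 1.118 × 10⁻⁵ × 3.15 × (66350)² = 1.118 × 10⁻⁵ × 3.15 × 4,402,322,500 ≈ 155,036.6 × g
Target RCF = 1.5 × 155,036.6 ≈ 232,554.9 × g
Your rotor: r = 70 mm = 7.0 cm
232,554.9 = 1.118 × 10⁻⁵ × 7 × N²
N² = 232,554.9 / (7.826 × 10⁻⁵) = 2,971,567,851
N ≈ √2,971,567,851 ≈ 54,512.1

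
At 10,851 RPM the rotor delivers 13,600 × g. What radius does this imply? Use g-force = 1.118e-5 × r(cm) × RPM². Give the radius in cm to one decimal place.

≈ 10.3 cm

13600 = 1.118 × 10⁻⁵ × r × (10851)²
r = 13600 / (1.118 × 10⁻⁵ × 117,744,201) = 13600 / 1316.38 ≈ 10.331 cm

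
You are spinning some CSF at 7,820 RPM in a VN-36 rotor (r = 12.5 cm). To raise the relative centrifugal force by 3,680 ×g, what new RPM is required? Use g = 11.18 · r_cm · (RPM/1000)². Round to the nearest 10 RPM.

Current RCF = 11.18 × 12.5 × (7.82)² = 11.18 × 12.5 × 61.1524 ≈ 8,546 × g
Target RCF = 8,546 + 3,680 = 12,226 × g
(N/1000)² = 12,226 / 139.75 = 87.48479
N = 1000 × √87.48479 ≈ 9,353.3

≈ 9350 RPM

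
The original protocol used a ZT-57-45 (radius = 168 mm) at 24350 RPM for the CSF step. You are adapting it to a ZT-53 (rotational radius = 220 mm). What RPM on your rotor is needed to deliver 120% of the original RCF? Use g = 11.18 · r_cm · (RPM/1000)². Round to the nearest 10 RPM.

≈ 23310 RPM

Original rotor: r = 168 mm = 16.8 cm
RCF = 11.18 × r × (N/1000)²
RCF_original = 11.18 × 16.8 × (24.35)² = 11.18 × 16.8 × 592.9225 ≈ 111,365.1 × g
Target RCF = 1.2 × 111,365.1 ≈ 133,638.1 × g
Your rotor: r = 220 mm = 22.0 cm
133,638.1 = 11.18 × 22 × (N/1000)²
(N/1000)² = 133,638.1 / 245.96 = 543.3327
N = 1000 × √543.3327 ≈ 23,309.5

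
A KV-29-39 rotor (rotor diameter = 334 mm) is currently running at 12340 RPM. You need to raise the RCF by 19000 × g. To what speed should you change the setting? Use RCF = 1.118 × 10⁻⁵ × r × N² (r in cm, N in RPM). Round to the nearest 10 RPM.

≈ 15940 RPM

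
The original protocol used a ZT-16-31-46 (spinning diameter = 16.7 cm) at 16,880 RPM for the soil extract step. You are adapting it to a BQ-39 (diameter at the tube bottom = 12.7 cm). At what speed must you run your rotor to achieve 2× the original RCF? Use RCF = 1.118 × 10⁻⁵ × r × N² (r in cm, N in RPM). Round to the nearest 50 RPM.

27350 RPM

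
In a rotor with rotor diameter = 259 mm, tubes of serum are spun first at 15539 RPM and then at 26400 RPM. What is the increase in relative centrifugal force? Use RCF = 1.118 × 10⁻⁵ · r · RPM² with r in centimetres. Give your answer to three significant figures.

r = 259 mm / 2 = 129.5 mm = 12.95 cm
RCF₁ = 1.118 × 10⁻⁵ × 12.95 × (15539)² = 1.118 × 10⁻⁵ × 12.95 × 241,460,521 ≈ 34,958.9 × g
RCF₂ = 1.118 × 10⁻⁵ × 12.95 × (26400)² = 1.118 × 10⁻⁵ × 12.95 × 696,960,000 ≈ 100,906.6 × g
Increase = 100,906.6 − 34,958.9 = 65,947.7

≈ 65900 ×g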